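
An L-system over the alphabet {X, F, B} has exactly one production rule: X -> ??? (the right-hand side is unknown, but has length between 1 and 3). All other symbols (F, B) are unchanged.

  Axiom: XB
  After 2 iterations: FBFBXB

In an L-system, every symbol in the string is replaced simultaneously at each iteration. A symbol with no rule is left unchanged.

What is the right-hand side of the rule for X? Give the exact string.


Trying X -> FBX:
  Step 0: XB
  Step 1: FBXB
  Step 2: FBFBXB
Matches the given result.

Answer: FBX


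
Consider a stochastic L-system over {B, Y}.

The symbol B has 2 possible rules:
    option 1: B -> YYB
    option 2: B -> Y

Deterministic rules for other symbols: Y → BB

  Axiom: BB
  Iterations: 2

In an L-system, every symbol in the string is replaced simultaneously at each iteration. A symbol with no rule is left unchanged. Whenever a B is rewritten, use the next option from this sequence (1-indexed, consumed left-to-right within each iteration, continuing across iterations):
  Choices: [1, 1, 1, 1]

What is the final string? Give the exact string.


Answer: BBBBYYBBBBBYYB

Derivation:
Step 0: BB
Step 1: YYBYYB  (used choices [1, 1])
Step 2: BBBBYYBBBBBYYB  (used choices [1, 1])


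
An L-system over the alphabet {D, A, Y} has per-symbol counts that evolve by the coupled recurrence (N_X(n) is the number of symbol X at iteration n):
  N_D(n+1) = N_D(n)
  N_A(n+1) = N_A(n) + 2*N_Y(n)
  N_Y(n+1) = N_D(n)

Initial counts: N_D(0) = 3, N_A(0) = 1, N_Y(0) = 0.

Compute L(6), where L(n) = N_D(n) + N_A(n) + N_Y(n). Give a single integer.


Step 0: N_D=3, N_A=1, N_Y=0, L=4
Step 1: N_D=3, N_A=1, N_Y=3, L=7
Step 2: N_D=3, N_A=7, N_Y=3, L=13
Step 3: N_D=3, N_A=13, N_Y=3, L=19
Step 4: N_D=3, N_A=19, N_Y=3, L=25
Step 5: N_D=3, N_A=25, N_Y=3, L=31
Step 6: N_D=3, N_A=31, N_Y=3, L=37

Answer: 37


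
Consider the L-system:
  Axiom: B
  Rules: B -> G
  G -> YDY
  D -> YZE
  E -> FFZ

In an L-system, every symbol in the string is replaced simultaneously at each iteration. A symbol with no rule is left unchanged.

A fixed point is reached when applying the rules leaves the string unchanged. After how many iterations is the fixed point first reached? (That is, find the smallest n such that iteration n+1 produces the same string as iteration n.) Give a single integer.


Answer: 4

Derivation:
Step 0: B
Step 1: G
Step 2: YDY
Step 3: YYZEY
Step 4: YYZFFZY
Step 5: YYZFFZY  (unchanged — fixed point at step 4)


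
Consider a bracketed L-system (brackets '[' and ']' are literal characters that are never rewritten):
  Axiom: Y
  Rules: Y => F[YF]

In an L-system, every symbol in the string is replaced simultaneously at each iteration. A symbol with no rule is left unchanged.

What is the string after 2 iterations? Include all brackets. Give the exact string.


Answer: F[F[YF]F]

Derivation:
Step 0: Y
Step 1: F[YF]
Step 2: F[F[YF]F]


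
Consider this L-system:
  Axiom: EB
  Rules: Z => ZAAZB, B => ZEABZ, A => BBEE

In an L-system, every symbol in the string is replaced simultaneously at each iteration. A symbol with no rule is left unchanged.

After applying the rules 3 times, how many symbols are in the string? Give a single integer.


Answer: 80

Derivation:
Step 0: length = 2
Step 1: length = 6
Step 2: length = 21
Step 3: length = 80


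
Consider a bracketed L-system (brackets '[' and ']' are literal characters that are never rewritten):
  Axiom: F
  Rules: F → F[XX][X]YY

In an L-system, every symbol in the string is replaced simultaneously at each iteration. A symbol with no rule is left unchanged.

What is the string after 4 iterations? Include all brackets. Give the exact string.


Answer: F[XX][X]YY[XX][X]YY[XX][X]YY[XX][X]YY

Derivation:
Step 0: F
Step 1: F[XX][X]YY
Step 2: F[XX][X]YY[XX][X]YY
Step 3: F[XX][X]YY[XX][X]YY[XX][X]YY
Step 4: F[XX][X]YY[XX][X]YY[XX][X]YY[XX][X]YY


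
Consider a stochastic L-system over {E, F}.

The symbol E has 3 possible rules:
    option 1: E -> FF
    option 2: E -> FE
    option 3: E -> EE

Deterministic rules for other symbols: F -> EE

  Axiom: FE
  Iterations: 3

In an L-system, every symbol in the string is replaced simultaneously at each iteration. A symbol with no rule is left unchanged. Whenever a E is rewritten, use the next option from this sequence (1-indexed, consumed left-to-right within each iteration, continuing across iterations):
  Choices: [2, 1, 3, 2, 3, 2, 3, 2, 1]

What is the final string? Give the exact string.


Answer: EEEEEEFEEEFEEEFF

Derivation:
Step 0: FE
Step 1: EEFE  (used choices [2])
Step 2: FFEEEEFE  (used choices [1, 3, 2])
Step 3: EEEEEEFEEEFEEEFF  (used choices [3, 2, 3, 2, 1])


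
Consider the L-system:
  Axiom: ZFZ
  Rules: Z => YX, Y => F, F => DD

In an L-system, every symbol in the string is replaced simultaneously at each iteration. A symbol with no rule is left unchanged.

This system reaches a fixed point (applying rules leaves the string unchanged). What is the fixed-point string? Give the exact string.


Step 0: ZFZ
Step 1: YXDDYX
Step 2: FXDDFX
Step 3: DDXDDDDX
Step 4: DDXDDDDX  (unchanged — fixed point at step 3)

Answer: DDXDDDDX


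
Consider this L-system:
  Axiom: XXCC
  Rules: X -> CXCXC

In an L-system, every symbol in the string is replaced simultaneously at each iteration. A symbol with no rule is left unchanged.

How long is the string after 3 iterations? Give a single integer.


Answer: 60

Derivation:
Step 0: length = 4
Step 1: length = 12
Step 2: length = 28
Step 3: length = 60


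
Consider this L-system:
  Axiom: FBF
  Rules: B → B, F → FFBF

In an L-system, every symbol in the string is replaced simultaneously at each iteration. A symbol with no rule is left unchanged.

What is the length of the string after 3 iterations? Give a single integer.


Answer: 81

Derivation:
Step 0: length = 3
Step 1: length = 9
Step 2: length = 27
Step 3: length = 81


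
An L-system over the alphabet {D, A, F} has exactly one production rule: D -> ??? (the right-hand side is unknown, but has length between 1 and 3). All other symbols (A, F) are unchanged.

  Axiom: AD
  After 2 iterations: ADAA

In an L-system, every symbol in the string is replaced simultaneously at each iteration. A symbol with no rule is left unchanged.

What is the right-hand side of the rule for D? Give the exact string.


Trying D -> DA:
  Step 0: AD
  Step 1: ADA
  Step 2: ADAA
Matches the given result.

Answer: DA


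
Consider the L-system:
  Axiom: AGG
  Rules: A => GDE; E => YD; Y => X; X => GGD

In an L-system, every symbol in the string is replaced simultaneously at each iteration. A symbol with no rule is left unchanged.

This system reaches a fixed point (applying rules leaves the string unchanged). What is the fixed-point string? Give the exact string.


Answer: GDGGDDGG

Derivation:
Step 0: AGG
Step 1: GDEGG
Step 2: GDYDGG
Step 3: GDXDGG
Step 4: GDGGDDGG
Step 5: GDGGDDGG  (unchanged — fixed point at step 4)


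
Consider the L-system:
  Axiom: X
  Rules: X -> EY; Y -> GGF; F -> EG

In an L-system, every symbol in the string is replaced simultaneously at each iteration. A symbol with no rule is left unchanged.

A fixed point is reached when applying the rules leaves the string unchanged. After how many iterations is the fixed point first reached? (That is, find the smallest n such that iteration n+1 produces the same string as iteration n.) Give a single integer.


Answer: 3

Derivation:
Step 0: X
Step 1: EY
Step 2: EGGF
Step 3: EGGEG
Step 4: EGGEG  (unchanged — fixed point at step 3)


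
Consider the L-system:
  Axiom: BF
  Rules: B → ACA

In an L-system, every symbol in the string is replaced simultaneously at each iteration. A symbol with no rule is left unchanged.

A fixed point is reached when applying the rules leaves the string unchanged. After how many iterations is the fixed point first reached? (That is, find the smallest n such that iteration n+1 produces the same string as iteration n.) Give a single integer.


Step 0: BF
Step 1: ACAF
Step 2: ACAF  (unchanged — fixed point at step 1)

Answer: 1


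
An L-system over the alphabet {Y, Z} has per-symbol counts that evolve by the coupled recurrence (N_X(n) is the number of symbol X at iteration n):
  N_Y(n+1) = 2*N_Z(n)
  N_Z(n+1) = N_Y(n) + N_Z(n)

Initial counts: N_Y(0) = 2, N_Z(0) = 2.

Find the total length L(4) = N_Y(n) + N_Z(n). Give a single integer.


Answer: 64

Derivation:
Step 0: N_Y=2, N_Z=2, L=4
Step 1: N_Y=4, N_Z=4, L=8
Step 2: N_Y=8, N_Z=8, L=16
Step 3: N_Y=16, N_Z=16, L=32
Step 4: N_Y=32, N_Z=32, L=64


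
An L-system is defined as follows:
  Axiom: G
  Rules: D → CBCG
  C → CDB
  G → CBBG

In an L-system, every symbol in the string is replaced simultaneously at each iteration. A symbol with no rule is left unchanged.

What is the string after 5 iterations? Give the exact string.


Step 0: G
Step 1: CBBG
Step 2: CDBBBCBBG
Step 3: CDBCBCGBBBCDBBBCBBG
Step 4: CDBCBCGBCDBBCDBCBBGBBBCDBCBCGBBBCDBBBCBBG
Step 5: CDBCBCGBCDBBCDBCBBGBCDBCBCGBBCDBCBCGBCDBBBCBBGBBBCDBCBCGBCDBBCDBCBBGBBBCDBCBCGBBBCDBBBCBBG

Answer: CDBCBCGBCDBBCDBCBBGBCDBCBCGBBCDBCBCGBCDBBBCBBGBBBCDBCBCGBCDBBCDBCBBGBBBCDBCBCGBBBCDBBBCBBG


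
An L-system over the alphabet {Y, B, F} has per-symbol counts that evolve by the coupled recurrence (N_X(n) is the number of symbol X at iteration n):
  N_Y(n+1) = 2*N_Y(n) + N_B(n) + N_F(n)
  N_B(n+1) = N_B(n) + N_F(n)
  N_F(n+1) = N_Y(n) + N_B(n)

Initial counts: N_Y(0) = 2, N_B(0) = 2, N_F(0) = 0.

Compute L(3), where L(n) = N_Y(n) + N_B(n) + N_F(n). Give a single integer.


Step 0: N_Y=2, N_B=2, N_F=0, L=4
Step 1: N_Y=6, N_B=2, N_F=4, L=12
Step 2: N_Y=18, N_B=6, N_F=8, L=32
Step 3: N_Y=50, N_B=14, N_F=24, L=88

Answer: 88


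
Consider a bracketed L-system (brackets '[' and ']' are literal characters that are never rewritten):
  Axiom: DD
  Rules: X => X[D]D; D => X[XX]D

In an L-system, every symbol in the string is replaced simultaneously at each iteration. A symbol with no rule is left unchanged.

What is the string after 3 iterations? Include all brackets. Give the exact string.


Step 0: DD
Step 1: X[XX]DX[XX]D
Step 2: X[D]D[X[D]DX[D]D]X[XX]DX[D]D[X[D]DX[D]D]X[XX]D
Step 3: X[D]D[X[XX]D]X[XX]D[X[D]D[X[XX]D]X[XX]DX[D]D[X[XX]D]X[XX]D]X[D]D[X[D]DX[D]D]X[XX]DX[D]D[X[XX]D]X[XX]D[X[D]D[X[XX]D]X[XX]DX[D]D[X[XX]D]X[XX]D]X[D]D[X[D]DX[D]D]X[XX]D

Answer: X[D]D[X[XX]D]X[XX]D[X[D]D[X[XX]D]X[XX]DX[D]D[X[XX]D]X[XX]D]X[D]D[X[D]DX[D]D]X[XX]DX[D]D[X[XX]D]X[XX]D[X[D]D[X[XX]D]X[XX]DX[D]D[X[XX]D]X[XX]D]X[D]D[X[D]DX[D]D]X[XX]D


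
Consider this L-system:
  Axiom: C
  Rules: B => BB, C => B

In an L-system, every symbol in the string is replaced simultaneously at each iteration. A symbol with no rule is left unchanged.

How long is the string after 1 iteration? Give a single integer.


Step 0: length = 1
Step 1: length = 1

Answer: 1


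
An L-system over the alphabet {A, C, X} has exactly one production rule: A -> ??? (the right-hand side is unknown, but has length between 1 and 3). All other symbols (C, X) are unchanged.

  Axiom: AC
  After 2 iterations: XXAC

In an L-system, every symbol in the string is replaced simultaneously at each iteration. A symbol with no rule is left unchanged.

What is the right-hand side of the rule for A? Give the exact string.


Answer: XA

Derivation:
Trying A -> XA:
  Step 0: AC
  Step 1: XAC
  Step 2: XXAC
Matches the given result.


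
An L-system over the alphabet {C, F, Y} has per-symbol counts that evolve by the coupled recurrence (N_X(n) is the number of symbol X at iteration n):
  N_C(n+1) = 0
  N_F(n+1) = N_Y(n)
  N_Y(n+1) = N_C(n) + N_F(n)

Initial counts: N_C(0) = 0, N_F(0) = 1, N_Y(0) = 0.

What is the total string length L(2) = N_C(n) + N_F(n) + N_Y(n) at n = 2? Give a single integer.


Answer: 1

Derivation:
Step 0: N_C=0, N_F=1, N_Y=0, L=1
Step 1: N_C=0, N_F=0, N_Y=1, L=1
Step 2: N_C=0, N_F=1, N_Y=0, L=1


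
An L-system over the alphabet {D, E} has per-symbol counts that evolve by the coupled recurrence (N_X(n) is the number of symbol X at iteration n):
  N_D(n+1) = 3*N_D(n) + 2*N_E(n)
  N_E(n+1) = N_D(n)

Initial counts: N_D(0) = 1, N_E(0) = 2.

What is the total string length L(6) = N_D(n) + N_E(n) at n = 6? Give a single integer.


Step 0: N_D=1, N_E=2, L=3
Step 1: N_D=7, N_E=1, L=8
Step 2: N_D=23, N_E=7, L=30
Step 3: N_D=83, N_E=23, L=106
Step 4: N_D=295, N_E=83, L=378
Step 5: N_D=1051, N_E=295, L=1346
Step 6: N_D=3743, N_E=1051, L=4794

Answer: 4794


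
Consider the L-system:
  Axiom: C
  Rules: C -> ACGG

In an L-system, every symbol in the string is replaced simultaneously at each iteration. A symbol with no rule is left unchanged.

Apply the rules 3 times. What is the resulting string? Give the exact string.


Step 0: C
Step 1: ACGG
Step 2: AACGGGG
Step 3: AAACGGGGGG

Answer: AAACGGGGGG


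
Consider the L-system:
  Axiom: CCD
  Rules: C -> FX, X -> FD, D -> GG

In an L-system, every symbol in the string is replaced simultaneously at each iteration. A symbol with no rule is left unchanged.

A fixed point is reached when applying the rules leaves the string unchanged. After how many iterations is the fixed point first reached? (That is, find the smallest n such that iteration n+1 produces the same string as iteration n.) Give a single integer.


Step 0: CCD
Step 1: FXFXGG
Step 2: FFDFFDGG
Step 3: FFGGFFGGGG
Step 4: FFGGFFGGGG  (unchanged — fixed point at step 3)

Answer: 3


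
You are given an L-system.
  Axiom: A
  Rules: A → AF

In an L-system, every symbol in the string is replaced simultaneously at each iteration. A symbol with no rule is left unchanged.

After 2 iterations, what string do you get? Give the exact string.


Step 0: A
Step 1: AF
Step 2: AFF

Answer: AFF


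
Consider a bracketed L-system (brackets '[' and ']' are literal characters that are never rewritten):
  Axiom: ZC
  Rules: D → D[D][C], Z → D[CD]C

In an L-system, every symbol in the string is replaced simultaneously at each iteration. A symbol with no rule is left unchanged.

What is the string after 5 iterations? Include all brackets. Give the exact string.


Answer: D[D][C][D[D][C]][C][D[D][C][D[D][C]][C]][C][D[D][C][D[D][C]][C][D[D][C][D[D][C]][C]][C]][C][CD[D][C][D[D][C]][C][D[D][C][D[D][C]][C]][C][D[D][C][D[D][C]][C][D[D][C][D[D][C]][C]][C]][C]]CC

Derivation:
Step 0: ZC
Step 1: D[CD]CC
Step 2: D[D][C][CD[D][C]]CC
Step 3: D[D][C][D[D][C]][C][CD[D][C][D[D][C]][C]]CC
Step 4: D[D][C][D[D][C]][C][D[D][C][D[D][C]][C]][C][CD[D][C][D[D][C]][C][D[D][C][D[D][C]][C]][C]]CC
Step 5: D[D][C][D[D][C]][C][D[D][C][D[D][C]][C]][C][D[D][C][D[D][C]][C][D[D][C][D[D][C]][C]][C]][C][CD[D][C][D[D][C]][C][D[D][C][D[D][C]][C]][C][D[D][C][D[D][C]][C][D[D][C][D[D][C]][C]][C]][C]]CC


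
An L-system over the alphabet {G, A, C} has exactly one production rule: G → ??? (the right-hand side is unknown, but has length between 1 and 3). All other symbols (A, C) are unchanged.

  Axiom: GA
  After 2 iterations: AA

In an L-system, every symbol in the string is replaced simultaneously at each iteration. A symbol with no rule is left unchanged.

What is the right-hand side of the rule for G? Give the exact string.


Trying G → A:
  Step 0: GA
  Step 1: AA
  Step 2: AA
Matches the given result.

Answer: A


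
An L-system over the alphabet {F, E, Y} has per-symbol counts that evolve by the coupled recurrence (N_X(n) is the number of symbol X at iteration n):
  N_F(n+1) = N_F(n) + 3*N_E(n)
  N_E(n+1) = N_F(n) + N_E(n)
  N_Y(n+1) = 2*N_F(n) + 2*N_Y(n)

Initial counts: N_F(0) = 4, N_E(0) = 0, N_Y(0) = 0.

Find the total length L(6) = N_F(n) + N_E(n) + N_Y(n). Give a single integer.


Step 0: N_F=4, N_E=0, N_Y=0, L=4
Step 1: N_F=4, N_E=4, N_Y=8, L=16
Step 2: N_F=16, N_E=8, N_Y=24, L=48
Step 3: N_F=40, N_E=24, N_Y=80, L=144
Step 4: N_F=112, N_E=64, N_Y=240, L=416
Step 5: N_F=304, N_E=176, N_Y=704, L=1184
Step 6: N_F=832, N_E=480, N_Y=2016, L=3328

Answer: 3328


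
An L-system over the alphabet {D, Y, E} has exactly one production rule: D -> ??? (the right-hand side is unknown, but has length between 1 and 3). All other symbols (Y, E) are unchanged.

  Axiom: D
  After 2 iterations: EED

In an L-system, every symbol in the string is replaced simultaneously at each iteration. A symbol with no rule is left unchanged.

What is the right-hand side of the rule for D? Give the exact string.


Answer: ED

Derivation:
Trying D -> ED:
  Step 0: D
  Step 1: ED
  Step 2: EED
Matches the given result.


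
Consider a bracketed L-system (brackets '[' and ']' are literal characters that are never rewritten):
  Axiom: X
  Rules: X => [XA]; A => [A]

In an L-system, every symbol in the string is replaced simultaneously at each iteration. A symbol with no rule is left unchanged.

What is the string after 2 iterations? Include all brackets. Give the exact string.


Answer: [[XA][A]]

Derivation:
Step 0: X
Step 1: [XA]
Step 2: [[XA][A]]


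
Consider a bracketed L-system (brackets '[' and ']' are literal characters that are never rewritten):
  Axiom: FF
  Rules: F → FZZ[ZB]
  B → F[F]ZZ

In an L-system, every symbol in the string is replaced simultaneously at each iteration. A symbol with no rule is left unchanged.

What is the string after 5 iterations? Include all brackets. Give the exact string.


Answer: FZZ[ZB]ZZ[ZF[F]ZZ]ZZ[ZFZZ[ZB][FZZ[ZB]]ZZ]ZZ[ZFZZ[ZB]ZZ[ZF[F]ZZ][FZZ[ZB]ZZ[ZF[F]ZZ]]ZZ]ZZ[ZFZZ[ZB]ZZ[ZF[F]ZZ]ZZ[ZFZZ[ZB][FZZ[ZB]]ZZ][FZZ[ZB]ZZ[ZF[F]ZZ]ZZ[ZFZZ[ZB][FZZ[ZB]]ZZ]]ZZ]FZZ[ZB]ZZ[ZF[F]ZZ]ZZ[ZFZZ[ZB][FZZ[ZB]]ZZ]ZZ[ZFZZ[ZB]ZZ[ZF[F]ZZ][FZZ[ZB]ZZ[ZF[F]ZZ]]ZZ]ZZ[ZFZZ[ZB]ZZ[ZF[F]ZZ]ZZ[ZFZZ[ZB][FZZ[ZB]]ZZ][FZZ[ZB]ZZ[ZF[F]ZZ]ZZ[ZFZZ[ZB][FZZ[ZB]]ZZ]]ZZ]

Derivation:
Step 0: FF
Step 1: FZZ[ZB]FZZ[ZB]
Step 2: FZZ[ZB]ZZ[ZF[F]ZZ]FZZ[ZB]ZZ[ZF[F]ZZ]
Step 3: FZZ[ZB]ZZ[ZF[F]ZZ]ZZ[ZFZZ[ZB][FZZ[ZB]]ZZ]FZZ[ZB]ZZ[ZF[F]ZZ]ZZ[ZFZZ[ZB][FZZ[ZB]]ZZ]
Step 4: FZZ[ZB]ZZ[ZF[F]ZZ]ZZ[ZFZZ[ZB][FZZ[ZB]]ZZ]ZZ[ZFZZ[ZB]ZZ[ZF[F]ZZ][FZZ[ZB]ZZ[ZF[F]ZZ]]ZZ]FZZ[ZB]ZZ[ZF[F]ZZ]ZZ[ZFZZ[ZB][FZZ[ZB]]ZZ]ZZ[ZFZZ[ZB]ZZ[ZF[F]ZZ][FZZ[ZB]ZZ[ZF[F]ZZ]]ZZ]
Step 5: FZZ[ZB]ZZ[ZF[F]ZZ]ZZ[ZFZZ[ZB][FZZ[ZB]]ZZ]ZZ[ZFZZ[ZB]ZZ[ZF[F]ZZ][FZZ[ZB]ZZ[ZF[F]ZZ]]ZZ]ZZ[ZFZZ[ZB]ZZ[ZF[F]ZZ]ZZ[ZFZZ[ZB][FZZ[ZB]]ZZ][FZZ[ZB]ZZ[ZF[F]ZZ]ZZ[ZFZZ[ZB][FZZ[ZB]]ZZ]]ZZ]FZZ[ZB]ZZ[ZF[F]ZZ]ZZ[ZFZZ[ZB][FZZ[ZB]]ZZ]ZZ[ZFZZ[ZB]ZZ[ZF[F]ZZ][FZZ[ZB]ZZ[ZF[F]ZZ]]ZZ]ZZ[ZFZZ[ZB]ZZ[ZF[F]ZZ]ZZ[ZFZZ[ZB][FZZ[ZB]]ZZ][FZZ[ZB]ZZ[ZF[F]ZZ]ZZ[ZFZZ[ZB][FZZ[ZB]]ZZ]]ZZ]


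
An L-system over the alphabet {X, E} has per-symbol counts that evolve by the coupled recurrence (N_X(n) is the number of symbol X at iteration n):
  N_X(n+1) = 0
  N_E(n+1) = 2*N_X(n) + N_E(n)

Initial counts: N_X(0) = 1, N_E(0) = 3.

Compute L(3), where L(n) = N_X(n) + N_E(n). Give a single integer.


Step 0: N_X=1, N_E=3, L=4
Step 1: N_X=0, N_E=5, L=5
Step 2: N_X=0, N_E=5, L=5
Step 3: N_X=0, N_E=5, L=5

Answer: 5


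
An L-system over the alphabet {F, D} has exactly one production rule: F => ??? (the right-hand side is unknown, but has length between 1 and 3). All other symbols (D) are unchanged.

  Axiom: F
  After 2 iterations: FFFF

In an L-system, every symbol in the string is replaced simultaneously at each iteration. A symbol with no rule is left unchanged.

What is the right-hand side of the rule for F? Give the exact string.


Answer: FF

Derivation:
Trying F => FF:
  Step 0: F
  Step 1: FF
  Step 2: FFFF
Matches the given result.


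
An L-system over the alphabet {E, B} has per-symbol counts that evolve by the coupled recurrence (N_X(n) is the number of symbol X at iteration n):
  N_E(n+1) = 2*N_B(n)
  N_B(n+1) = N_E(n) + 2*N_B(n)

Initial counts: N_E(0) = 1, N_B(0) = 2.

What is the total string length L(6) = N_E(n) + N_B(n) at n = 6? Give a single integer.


Answer: 1344

Derivation:
Step 0: N_E=1, N_B=2, L=3
Step 1: N_E=4, N_B=5, L=9
Step 2: N_E=10, N_B=14, L=24
Step 3: N_E=28, N_B=38, L=66
Step 4: N_E=76, N_B=104, L=180
Step 5: N_E=208, N_B=284, L=492
Step 6: N_E=568, N_B=776, L=1344


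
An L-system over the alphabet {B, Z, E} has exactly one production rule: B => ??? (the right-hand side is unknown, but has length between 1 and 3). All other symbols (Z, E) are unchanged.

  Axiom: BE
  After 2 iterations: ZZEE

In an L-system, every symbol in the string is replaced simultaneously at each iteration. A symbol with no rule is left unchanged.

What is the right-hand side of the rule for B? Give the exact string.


Trying B => ZZE:
  Step 0: BE
  Step 1: ZZEE
  Step 2: ZZEE
Matches the given result.

Answer: ZZE


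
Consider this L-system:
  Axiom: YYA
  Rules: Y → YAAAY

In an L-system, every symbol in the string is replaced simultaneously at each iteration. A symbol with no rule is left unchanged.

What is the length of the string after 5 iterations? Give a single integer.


Step 0: length = 3
Step 1: length = 11
Step 2: length = 27
Step 3: length = 59
Step 4: length = 123
Step 5: length = 251

Answer: 251


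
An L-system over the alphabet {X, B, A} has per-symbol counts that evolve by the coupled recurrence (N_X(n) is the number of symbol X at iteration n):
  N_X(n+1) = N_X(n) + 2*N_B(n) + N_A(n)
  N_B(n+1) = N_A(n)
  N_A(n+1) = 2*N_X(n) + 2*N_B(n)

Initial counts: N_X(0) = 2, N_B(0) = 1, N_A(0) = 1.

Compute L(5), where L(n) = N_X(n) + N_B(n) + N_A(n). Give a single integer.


Answer: 645

Derivation:
Step 0: N_X=2, N_B=1, N_A=1, L=4
Step 1: N_X=5, N_B=1, N_A=6, L=12
Step 2: N_X=13, N_B=6, N_A=12, L=31
Step 3: N_X=37, N_B=12, N_A=38, L=87
Step 4: N_X=99, N_B=38, N_A=98, L=235
Step 5: N_X=273, N_B=98, N_A=274, L=645


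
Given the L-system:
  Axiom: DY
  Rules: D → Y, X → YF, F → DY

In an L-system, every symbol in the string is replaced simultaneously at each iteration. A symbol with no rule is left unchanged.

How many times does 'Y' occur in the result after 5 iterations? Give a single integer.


Step 0: DY  (1 'Y')
Step 1: YY  (2 'Y')
Step 2: YY  (2 'Y')
Step 3: YY  (2 'Y')
Step 4: YY  (2 'Y')
Step 5: YY  (2 'Y')

Answer: 2


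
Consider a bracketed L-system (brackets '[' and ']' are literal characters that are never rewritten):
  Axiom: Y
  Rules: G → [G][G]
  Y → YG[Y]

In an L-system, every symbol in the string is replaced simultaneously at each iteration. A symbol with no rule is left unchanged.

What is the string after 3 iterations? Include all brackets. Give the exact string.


Answer: YG[Y][G][G][YG[Y]][[G][G]][[G][G]][YG[Y][G][G][YG[Y]]]

Derivation:
Step 0: Y
Step 1: YG[Y]
Step 2: YG[Y][G][G][YG[Y]]
Step 3: YG[Y][G][G][YG[Y]][[G][G]][[G][G]][YG[Y][G][G][YG[Y]]]


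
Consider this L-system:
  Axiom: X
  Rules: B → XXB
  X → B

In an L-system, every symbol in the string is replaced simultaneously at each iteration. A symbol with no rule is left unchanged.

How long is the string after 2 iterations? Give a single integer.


Answer: 3

Derivation:
Step 0: length = 1
Step 1: length = 1
Step 2: length = 3


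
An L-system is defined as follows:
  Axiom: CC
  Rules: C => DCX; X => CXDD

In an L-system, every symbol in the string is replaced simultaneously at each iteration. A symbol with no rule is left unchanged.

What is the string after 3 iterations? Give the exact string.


Step 0: CC
Step 1: DCXDCX
Step 2: DDCXCXDDDDCXCXDD
Step 3: DDDCXCXDDDCXCXDDDDDDDCXCXDDDCXCXDDDD

Answer: DDDCXCXDDDCXCXDDDDDDDCXCXDDDCXCXDDDD


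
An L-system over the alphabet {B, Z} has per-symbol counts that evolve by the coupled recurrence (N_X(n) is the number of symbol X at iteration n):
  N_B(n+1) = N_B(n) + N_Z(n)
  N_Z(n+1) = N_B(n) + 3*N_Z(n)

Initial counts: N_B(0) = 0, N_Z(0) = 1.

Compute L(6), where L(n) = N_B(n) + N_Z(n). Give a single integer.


Answer: 1912

Derivation:
Step 0: N_B=0, N_Z=1, L=1
Step 1: N_B=1, N_Z=3, L=4
Step 2: N_B=4, N_Z=10, L=14
Step 3: N_B=14, N_Z=34, L=48
Step 4: N_B=48, N_Z=116, L=164
Step 5: N_B=164, N_Z=396, L=560
Step 6: N_B=560, N_Z=1352, L=1912


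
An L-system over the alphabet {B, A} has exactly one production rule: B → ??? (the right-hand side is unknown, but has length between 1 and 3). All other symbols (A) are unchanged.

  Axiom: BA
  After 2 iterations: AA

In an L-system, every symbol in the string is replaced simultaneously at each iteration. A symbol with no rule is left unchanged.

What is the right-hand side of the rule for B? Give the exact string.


Answer: A

Derivation:
Trying B → A:
  Step 0: BA
  Step 1: AA
  Step 2: AA
Matches the given result.


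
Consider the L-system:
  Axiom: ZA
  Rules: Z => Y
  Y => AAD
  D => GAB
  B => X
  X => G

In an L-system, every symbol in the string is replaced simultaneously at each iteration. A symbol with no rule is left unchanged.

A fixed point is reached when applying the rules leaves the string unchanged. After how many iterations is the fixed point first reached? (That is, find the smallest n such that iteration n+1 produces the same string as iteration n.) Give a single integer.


Answer: 5

Derivation:
Step 0: ZA
Step 1: YA
Step 2: AADA
Step 3: AAGABA
Step 4: AAGAXA
Step 5: AAGAGA
Step 6: AAGAGA  (unchanged — fixed point at step 5)


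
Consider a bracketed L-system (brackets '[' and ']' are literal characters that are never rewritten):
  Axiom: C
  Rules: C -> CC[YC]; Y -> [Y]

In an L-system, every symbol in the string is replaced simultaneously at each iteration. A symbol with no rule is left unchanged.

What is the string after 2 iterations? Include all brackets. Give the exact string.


Answer: CC[YC]CC[YC][[Y]CC[YC]]

Derivation:
Step 0: C
Step 1: CC[YC]
Step 2: CC[YC]CC[YC][[Y]CC[YC]]


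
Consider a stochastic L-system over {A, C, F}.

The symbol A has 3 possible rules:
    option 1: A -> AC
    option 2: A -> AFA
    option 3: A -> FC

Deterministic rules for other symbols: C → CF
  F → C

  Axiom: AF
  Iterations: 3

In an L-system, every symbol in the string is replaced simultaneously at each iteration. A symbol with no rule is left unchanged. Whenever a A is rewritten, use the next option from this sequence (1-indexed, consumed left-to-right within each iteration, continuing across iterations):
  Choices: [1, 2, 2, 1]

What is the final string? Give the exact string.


Step 0: AF
Step 1: ACC  (used choices [1])
Step 2: AFACFCF  (used choices [2])
Step 3: AFACACCFCCFC  (used choices [2, 1])

Answer: AFACACCFCCFC


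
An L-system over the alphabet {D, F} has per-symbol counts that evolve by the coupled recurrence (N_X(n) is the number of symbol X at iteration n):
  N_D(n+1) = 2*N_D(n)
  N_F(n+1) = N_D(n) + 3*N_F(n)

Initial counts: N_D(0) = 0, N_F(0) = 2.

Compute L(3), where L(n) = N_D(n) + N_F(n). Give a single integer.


Step 0: N_D=0, N_F=2, L=2
Step 1: N_D=0, N_F=6, L=6
Step 2: N_D=0, N_F=18, L=18
Step 3: N_D=0, N_F=54, L=54

Answer: 54


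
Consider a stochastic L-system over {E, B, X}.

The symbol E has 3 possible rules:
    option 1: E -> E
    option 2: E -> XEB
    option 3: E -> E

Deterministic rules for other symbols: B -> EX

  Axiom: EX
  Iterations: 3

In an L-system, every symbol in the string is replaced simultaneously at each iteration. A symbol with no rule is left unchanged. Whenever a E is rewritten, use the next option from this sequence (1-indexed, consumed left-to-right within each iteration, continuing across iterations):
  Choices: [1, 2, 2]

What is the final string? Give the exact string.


Answer: XXEBEXX

Derivation:
Step 0: EX
Step 1: EX  (used choices [1])
Step 2: XEBX  (used choices [2])
Step 3: XXEBEXX  (used choices [2])


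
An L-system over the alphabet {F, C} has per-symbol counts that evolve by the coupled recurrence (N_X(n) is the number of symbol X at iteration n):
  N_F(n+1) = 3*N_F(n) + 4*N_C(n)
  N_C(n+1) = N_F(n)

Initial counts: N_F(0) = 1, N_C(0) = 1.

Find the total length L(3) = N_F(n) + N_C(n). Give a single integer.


Answer: 128

Derivation:
Step 0: N_F=1, N_C=1, L=2
Step 1: N_F=7, N_C=1, L=8
Step 2: N_F=25, N_C=7, L=32
Step 3: N_F=103, N_C=25, L=128


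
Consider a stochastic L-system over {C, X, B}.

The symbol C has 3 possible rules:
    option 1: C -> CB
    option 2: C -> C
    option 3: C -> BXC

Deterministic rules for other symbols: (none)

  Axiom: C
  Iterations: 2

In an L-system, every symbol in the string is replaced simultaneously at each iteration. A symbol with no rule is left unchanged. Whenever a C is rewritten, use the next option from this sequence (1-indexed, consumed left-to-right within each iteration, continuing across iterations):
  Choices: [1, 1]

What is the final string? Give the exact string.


Step 0: C
Step 1: CB  (used choices [1])
Step 2: CBB  (used choices [1])

Answer: CBB


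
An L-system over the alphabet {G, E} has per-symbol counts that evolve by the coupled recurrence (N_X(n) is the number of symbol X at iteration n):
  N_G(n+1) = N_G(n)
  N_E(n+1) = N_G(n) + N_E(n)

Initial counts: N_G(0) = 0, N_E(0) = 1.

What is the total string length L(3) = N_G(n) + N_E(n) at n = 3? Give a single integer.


Step 0: N_G=0, N_E=1, L=1
Step 1: N_G=0, N_E=1, L=1
Step 2: N_G=0, N_E=1, L=1
Step 3: N_G=0, N_E=1, L=1

Answer: 1


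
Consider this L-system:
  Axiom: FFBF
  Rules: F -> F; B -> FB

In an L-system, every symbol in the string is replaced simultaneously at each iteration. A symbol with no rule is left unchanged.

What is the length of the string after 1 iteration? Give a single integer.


Answer: 5

Derivation:
Step 0: length = 4
Step 1: length = 5


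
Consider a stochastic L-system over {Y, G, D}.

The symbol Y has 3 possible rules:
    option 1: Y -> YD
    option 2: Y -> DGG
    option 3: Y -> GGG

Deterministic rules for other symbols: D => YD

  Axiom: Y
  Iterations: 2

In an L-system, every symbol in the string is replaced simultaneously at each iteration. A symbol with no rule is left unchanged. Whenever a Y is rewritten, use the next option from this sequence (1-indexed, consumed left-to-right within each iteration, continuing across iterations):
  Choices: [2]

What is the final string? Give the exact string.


Answer: YDGG

Derivation:
Step 0: Y
Step 1: DGG  (used choices [2])
Step 2: YDGG  (used choices [])


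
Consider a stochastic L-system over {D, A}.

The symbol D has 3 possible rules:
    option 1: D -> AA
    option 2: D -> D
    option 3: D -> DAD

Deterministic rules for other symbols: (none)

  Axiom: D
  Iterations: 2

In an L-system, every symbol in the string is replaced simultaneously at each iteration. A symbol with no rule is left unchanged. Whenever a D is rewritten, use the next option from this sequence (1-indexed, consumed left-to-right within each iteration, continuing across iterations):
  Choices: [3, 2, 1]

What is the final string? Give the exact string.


Answer: DAAA

Derivation:
Step 0: D
Step 1: DAD  (used choices [3])
Step 2: DAAA  (used choices [2, 1])


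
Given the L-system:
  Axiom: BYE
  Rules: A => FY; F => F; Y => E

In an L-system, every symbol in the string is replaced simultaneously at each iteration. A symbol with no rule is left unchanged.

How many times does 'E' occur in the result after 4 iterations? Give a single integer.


Answer: 2

Derivation:
Step 0: BYE  (1 'E')
Step 1: BEE  (2 'E')
Step 2: BEE  (2 'E')
Step 3: BEE  (2 'E')
Step 4: BEE  (2 'E')


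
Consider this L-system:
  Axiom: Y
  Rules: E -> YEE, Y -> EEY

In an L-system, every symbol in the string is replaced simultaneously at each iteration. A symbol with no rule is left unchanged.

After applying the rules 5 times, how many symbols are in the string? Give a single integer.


Step 0: length = 1
Step 1: length = 3
Step 2: length = 9
Step 3: length = 27
Step 4: length = 81
Step 5: length = 243

Answer: 243


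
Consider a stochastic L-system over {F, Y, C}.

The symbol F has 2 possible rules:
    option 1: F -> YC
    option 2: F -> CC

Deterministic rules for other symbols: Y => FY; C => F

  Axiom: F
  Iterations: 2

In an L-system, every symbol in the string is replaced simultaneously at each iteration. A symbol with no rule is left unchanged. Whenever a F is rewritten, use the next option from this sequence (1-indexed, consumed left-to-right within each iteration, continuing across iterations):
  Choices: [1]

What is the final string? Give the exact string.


Answer: FYF

Derivation:
Step 0: F
Step 1: YC  (used choices [1])
Step 2: FYF  (used choices [])


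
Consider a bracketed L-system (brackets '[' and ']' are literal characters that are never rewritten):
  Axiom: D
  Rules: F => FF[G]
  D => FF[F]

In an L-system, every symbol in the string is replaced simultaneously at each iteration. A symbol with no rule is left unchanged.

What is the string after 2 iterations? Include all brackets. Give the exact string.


Step 0: D
Step 1: FF[F]
Step 2: FF[G]FF[G][FF[G]]

Answer: FF[G]FF[G][FF[G]]


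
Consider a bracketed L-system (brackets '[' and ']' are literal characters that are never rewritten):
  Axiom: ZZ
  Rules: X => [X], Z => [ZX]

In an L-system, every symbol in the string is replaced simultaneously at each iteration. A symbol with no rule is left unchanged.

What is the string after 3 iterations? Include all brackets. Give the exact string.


Step 0: ZZ
Step 1: [ZX][ZX]
Step 2: [[ZX][X]][[ZX][X]]
Step 3: [[[ZX][X]][[X]]][[[ZX][X]][[X]]]

Answer: [[[ZX][X]][[X]]][[[ZX][X]][[X]]]


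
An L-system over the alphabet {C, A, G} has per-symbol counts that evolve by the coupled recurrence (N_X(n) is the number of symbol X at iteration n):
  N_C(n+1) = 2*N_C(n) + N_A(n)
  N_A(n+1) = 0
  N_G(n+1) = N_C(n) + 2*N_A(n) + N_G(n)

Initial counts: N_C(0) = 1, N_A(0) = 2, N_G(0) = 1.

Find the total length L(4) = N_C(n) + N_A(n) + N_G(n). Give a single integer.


Step 0: N_C=1, N_A=2, N_G=1, L=4
Step 1: N_C=4, N_A=0, N_G=6, L=10
Step 2: N_C=8, N_A=0, N_G=10, L=18
Step 3: N_C=16, N_A=0, N_G=18, L=34
Step 4: N_C=32, N_A=0, N_G=34, L=66

Answer: 66


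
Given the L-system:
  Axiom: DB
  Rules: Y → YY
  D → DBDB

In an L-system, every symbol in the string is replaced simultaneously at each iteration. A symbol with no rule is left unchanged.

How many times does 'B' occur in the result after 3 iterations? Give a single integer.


Step 0: DB  (1 'B')
Step 1: DBDBB  (3 'B')
Step 2: DBDBBDBDBBB  (7 'B')
Step 3: DBDBBDBDBBBDBDBBDBDBBBB  (15 'B')

Answer: 15


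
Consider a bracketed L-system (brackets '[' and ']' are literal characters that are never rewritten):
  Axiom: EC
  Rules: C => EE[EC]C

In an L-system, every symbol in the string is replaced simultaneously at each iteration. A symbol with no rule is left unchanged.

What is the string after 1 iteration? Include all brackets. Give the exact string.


Answer: EEE[EC]C

Derivation:
Step 0: EC
Step 1: EEE[EC]C


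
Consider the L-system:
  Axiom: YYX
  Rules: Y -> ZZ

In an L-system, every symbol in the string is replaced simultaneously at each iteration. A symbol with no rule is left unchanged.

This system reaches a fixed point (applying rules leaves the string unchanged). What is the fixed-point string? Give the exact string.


Step 0: YYX
Step 1: ZZZZX
Step 2: ZZZZX  (unchanged — fixed point at step 1)

Answer: ZZZZX


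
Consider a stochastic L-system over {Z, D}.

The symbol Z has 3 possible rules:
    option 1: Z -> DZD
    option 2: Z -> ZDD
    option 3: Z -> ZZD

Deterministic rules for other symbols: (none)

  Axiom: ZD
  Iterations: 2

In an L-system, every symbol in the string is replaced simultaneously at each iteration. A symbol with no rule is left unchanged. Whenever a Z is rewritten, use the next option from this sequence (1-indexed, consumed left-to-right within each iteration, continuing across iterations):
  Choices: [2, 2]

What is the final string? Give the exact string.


Step 0: ZD
Step 1: ZDDD  (used choices [2])
Step 2: ZDDDDD  (used choices [2])

Answer: ZDDDDD


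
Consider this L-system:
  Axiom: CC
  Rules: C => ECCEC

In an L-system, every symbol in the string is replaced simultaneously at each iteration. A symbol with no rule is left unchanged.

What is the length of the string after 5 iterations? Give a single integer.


Step 0: length = 2
Step 1: length = 10
Step 2: length = 34
Step 3: length = 106
Step 4: length = 322
Step 5: length = 970

Answer: 970


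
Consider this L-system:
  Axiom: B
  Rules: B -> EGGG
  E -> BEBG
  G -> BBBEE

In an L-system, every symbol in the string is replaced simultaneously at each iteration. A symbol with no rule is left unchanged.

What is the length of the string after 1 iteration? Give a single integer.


Answer: 4

Derivation:
Step 0: length = 1
Step 1: length = 4


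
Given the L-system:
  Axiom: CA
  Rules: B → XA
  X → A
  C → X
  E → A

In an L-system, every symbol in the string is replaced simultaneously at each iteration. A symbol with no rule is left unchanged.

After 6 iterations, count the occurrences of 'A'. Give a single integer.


Step 0: CA  (1 'A')
Step 1: XA  (1 'A')
Step 2: AA  (2 'A')
Step 3: AA  (2 'A')
Step 4: AA  (2 'A')
Step 5: AA  (2 'A')
Step 6: AA  (2 'A')

Answer: 2


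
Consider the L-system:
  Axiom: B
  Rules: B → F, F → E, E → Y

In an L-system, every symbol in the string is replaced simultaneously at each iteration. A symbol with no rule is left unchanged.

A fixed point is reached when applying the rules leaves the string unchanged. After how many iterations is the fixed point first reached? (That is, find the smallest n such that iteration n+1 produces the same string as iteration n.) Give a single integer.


Step 0: B
Step 1: F
Step 2: E
Step 3: Y
Step 4: Y  (unchanged — fixed point at step 3)

Answer: 3


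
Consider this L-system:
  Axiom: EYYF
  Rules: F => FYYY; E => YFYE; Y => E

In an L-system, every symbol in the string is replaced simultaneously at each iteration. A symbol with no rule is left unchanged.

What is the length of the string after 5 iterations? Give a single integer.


Answer: 415

Derivation:
Step 0: length = 4
Step 1: length = 10
Step 2: length = 25
Step 3: length = 64
Step 4: length = 163
Step 5: length = 415


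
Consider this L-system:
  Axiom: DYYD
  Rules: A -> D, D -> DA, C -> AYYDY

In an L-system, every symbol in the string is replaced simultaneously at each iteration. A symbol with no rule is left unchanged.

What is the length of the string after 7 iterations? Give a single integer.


Answer: 70

Derivation:
Step 0: length = 4
Step 1: length = 6
Step 2: length = 8
Step 3: length = 12
Step 4: length = 18
Step 5: length = 28
Step 6: length = 44
Step 7: length = 70


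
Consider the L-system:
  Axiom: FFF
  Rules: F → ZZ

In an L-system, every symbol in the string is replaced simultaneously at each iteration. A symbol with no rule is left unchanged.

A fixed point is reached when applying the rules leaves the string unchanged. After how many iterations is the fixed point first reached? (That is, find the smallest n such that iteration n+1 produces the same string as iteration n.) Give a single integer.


Step 0: FFF
Step 1: ZZZZZZ
Step 2: ZZZZZZ  (unchanged — fixed point at step 1)

Answer: 1


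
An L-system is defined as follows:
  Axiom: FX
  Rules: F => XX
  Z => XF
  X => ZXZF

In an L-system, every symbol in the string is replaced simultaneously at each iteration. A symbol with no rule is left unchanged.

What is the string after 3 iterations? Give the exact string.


Answer: XFZXZFXFXXXFZXZFXFXXZXZFXXXFZXZFXFXXZXZFXXZXZFZXZF

Derivation:
Step 0: FX
Step 1: XXZXZF
Step 2: ZXZFZXZFXFZXZFXFXX
Step 3: XFZXZFXFXXXFZXZFXFXXZXZFXXXFZXZFXFXXZXZFXXZXZFZXZF


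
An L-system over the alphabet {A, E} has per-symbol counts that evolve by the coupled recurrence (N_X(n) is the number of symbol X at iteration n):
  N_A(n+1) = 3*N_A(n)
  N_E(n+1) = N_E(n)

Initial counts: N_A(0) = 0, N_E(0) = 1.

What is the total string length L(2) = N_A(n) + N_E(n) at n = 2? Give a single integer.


Step 0: N_A=0, N_E=1, L=1
Step 1: N_A=0, N_E=1, L=1
Step 2: N_A=0, N_E=1, L=1

Answer: 1


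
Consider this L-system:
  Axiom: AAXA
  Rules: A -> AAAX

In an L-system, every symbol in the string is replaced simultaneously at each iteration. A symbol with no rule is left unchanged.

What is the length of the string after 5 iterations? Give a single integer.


Step 0: length = 4
Step 1: length = 13
Step 2: length = 40
Step 3: length = 121
Step 4: length = 364
Step 5: length = 1093

Answer: 1093
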